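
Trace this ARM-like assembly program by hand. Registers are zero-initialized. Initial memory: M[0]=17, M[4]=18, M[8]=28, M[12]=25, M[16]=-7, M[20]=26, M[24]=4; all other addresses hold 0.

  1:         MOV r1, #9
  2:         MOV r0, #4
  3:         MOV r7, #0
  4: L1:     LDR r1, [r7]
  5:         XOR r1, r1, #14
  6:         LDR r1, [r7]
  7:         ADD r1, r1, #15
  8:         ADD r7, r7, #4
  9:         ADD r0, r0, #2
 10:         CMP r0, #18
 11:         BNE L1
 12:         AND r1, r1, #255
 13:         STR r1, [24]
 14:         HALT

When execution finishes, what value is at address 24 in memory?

19

r1=9
r0=4
r7=0
r1=M[0]=17
r1=17^14=31
r1=M[0]=17
r1=17+15=32
r7=0+4=4
r0=4+2=6
CMP r0, #18  (cmp 6,18)
BNE L1: taken
r1=M[4]=18
r1=18^14=28
r1=M[4]=18
r1=18+15=33
r7=4+4=8
r0=6+2=8
CMP r0, #18  (cmp 8,18)
BNE L1: taken
r1=M[8]=28
r1=28^14=18
r1=M[8]=28
r1=28+15=43
r7=8+4=12
r0=8+2=10
CMP r0, #18  (cmp 10,18)
BNE L1: taken
r1=M[12]=25
r1=25^14=23
r1=M[12]=25
r1=25+15=40
r7=12+4=16
r0=10+2=12
CMP r0, #18  (cmp 12,18)
BNE L1: taken
r1=M[16]=-7
r1=(-7)^14=-9
r1=M[16]=-7
r1=(-7)+15=8
r7=16+4=20
r0=12+2=14
CMP r0, #18  (cmp 14,18)
BNE L1: taken
r1=M[20]=26
r1=26^14=20
r1=M[20]=26
r1=26+15=41
r7=20+4=24
r0=14+2=16
CMP r0, #18  (cmp 16,18)
BNE L1: taken
r1=M[24]=4
r1=4^14=10
r1=M[24]=4
r1=4+15=19
r7=24+4=28
r0=16+2=18
CMP r0, #18  (cmp 18,18)
BNE L1: not taken
r1=19&255=19
STR r1, [24] → M[24]=19
halt.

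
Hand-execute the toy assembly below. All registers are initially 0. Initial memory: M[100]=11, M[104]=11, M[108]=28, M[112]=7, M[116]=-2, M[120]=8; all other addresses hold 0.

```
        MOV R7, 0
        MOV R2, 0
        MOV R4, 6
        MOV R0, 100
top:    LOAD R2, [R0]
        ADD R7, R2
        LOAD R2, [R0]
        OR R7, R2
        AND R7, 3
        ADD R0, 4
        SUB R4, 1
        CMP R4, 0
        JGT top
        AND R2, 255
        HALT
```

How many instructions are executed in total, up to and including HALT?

MOV R7, 0 → R7=0
MOV R2, 0 → R2=0
MOV R4, 6 → R4=6
MOV R0, 100 → R0=100
LOAD R2, [R0] → R2=M[100]=11
ADD R7, R2 → R7=0+11=11
LOAD R2, [R0] → R2=M[100]=11
OR R7, R2 → R7=11|11=11
AND R7, 3 → R7=11&3=3
ADD R0, 4 → R0=100+4=104
SUB R4, 1 → R4=6-1=5
CMP R4, 0  (cmp 5,0)
JGT top: taken
LOAD R2, [R0] → R2=M[104]=11
ADD R7, R2 → R7=3+11=14
LOAD R2, [R0] → R2=M[104]=11
OR R7, R2 → R7=14|11=15
AND R7, 3 → R7=15&3=3
ADD R0, 4 → R0=104+4=108
SUB R4, 1 → R4=5-1=4
CMP R4, 0  (cmp 4,0)
JGT top: taken
LOAD R2, [R0] → R2=M[108]=28
ADD R7, R2 → R7=3+28=31
LOAD R2, [R0] → R2=M[108]=28
OR R7, R2 → R7=31|28=31
AND R7, 3 → R7=31&3=3
ADD R0, 4 → R0=108+4=112
SUB R4, 1 → R4=4-1=3
CMP R4, 0  (cmp 3,0)
JGT top: taken
LOAD R2, [R0] → R2=M[112]=7
ADD R7, R2 → R7=3+7=10
LOAD R2, [R0] → R2=M[112]=7
OR R7, R2 → R7=10|7=15
AND R7, 3 → R7=15&3=3
ADD R0, 4 → R0=112+4=116
SUB R4, 1 → R4=3-1=2
CMP R4, 0  (cmp 2,0)
JGT top: taken
LOAD R2, [R0] → R2=M[116]=-2
ADD R7, R2 → R7=3+(-2)=1
LOAD R2, [R0] → R2=M[116]=-2
OR R7, R2 → R7=1|(-2)=-1
AND R7, 3 → R7=(-1)&3=3
ADD R0, 4 → R0=116+4=120
SUB R4, 1 → R4=2-1=1
CMP R4, 0  (cmp 1,0)
JGT top: taken
LOAD R2, [R0] → R2=M[120]=8
ADD R7, R2 → R7=3+8=11
LOAD R2, [R0] → R2=M[120]=8
OR R7, R2 → R7=11|8=11
AND R7, 3 → R7=11&3=3
ADD R0, 4 → R0=120+4=124
SUB R4, 1 → R4=1-1=0
CMP R4, 0  (cmp 0,0)
JGT top: not taken
AND R2, 255 → R2=8&255=8
halt.
Total executed instructions: 60.

60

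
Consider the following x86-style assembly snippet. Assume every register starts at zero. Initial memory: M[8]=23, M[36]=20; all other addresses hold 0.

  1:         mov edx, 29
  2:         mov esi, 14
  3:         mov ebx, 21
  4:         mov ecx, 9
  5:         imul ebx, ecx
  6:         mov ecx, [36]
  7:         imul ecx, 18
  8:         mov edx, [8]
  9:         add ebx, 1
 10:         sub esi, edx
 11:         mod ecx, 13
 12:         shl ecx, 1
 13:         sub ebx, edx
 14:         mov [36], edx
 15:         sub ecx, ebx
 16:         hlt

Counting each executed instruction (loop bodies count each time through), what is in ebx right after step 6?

mov edx, 29 → edx=29
mov esi, 14 → esi=14
mov ebx, 21 → ebx=21
mov ecx, 9 → ecx=9
imul ebx, ecx → ebx=21*9=189
mov ecx, [36] → ecx=M[36]=20
After step 6: ebx = 189.

189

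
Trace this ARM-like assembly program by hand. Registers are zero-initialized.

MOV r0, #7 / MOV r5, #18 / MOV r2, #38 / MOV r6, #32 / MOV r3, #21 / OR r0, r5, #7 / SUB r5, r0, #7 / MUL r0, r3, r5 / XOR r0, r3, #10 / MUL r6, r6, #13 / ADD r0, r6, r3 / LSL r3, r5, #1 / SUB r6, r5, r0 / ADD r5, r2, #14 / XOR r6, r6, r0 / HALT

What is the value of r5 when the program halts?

after MOV r0, #7: r0=7
after MOV r5, #18: r5=18
after MOV r2, #38: r2=38
after MOV r6, #32: r6=32
after MOV r3, #21: r3=21
after OR r0, r5, #7: r0=18|7=23
after SUB r5, r0, #7: r5=23-7=16
after MUL r0, r3, r5: r0=21*16=336
after XOR r0, r3, #10: r0=21^10=31
after MUL r6, r6, #13: r6=32*13=416
after ADD r0, r6, r3: r0=416+21=437
after LSL r3, r5, #1: r3=16<<1=32
after SUB r6, r5, r0: r6=16-437=-421
after ADD r5, r2, #14: r5=38+14=52
after XOR r6, r6, r0: r6=(-421)^437=-18
halt.

52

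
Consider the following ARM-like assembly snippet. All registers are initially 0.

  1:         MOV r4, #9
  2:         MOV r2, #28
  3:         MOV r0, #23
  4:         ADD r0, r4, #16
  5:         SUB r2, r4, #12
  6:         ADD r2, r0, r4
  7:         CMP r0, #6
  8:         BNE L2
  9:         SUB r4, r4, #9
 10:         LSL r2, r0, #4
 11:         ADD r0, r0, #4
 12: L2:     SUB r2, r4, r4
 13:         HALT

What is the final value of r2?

r4=9
r2=28
r0=23
r0=9+16=25
r2=9-12=-3
r2=25+9=34
CMP r0, #6  (cmp 25,6)
BNE L2: taken
r2=9-9=0
halt.

0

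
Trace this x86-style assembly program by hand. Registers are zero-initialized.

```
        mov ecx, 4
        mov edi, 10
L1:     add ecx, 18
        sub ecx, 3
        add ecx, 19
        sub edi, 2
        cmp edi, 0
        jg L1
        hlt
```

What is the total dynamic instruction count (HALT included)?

33

mov ecx, 4 → ecx=4
mov edi, 10 → edi=10
add ecx, 18 → ecx=4+18=22
sub ecx, 3 → ecx=22-3=19
add ecx, 19 → ecx=19+19=38
sub edi, 2 → edi=10-2=8
cmp edi, 0  (cmp 8,0)
jg L1: taken
add ecx, 18 → ecx=38+18=56
sub ecx, 3 → ecx=56-3=53
add ecx, 19 → ecx=53+19=72
sub edi, 2 → edi=8-2=6
cmp edi, 0  (cmp 6,0)
jg L1: taken
add ecx, 18 → ecx=72+18=90
sub ecx, 3 → ecx=90-3=87
add ecx, 19 → ecx=87+19=106
sub edi, 2 → edi=6-2=4
cmp edi, 0  (cmp 4,0)
jg L1: taken
add ecx, 18 → ecx=106+18=124
sub ecx, 3 → ecx=124-3=121
add ecx, 19 → ecx=121+19=140
sub edi, 2 → edi=4-2=2
cmp edi, 0  (cmp 2,0)
jg L1: taken
add ecx, 18 → ecx=140+18=158
sub ecx, 3 → ecx=158-3=155
add ecx, 19 → ecx=155+19=174
sub edi, 2 → edi=2-2=0
cmp edi, 0  (cmp 0,0)
jg L1: not taken
halt.
Total executed instructions: 33.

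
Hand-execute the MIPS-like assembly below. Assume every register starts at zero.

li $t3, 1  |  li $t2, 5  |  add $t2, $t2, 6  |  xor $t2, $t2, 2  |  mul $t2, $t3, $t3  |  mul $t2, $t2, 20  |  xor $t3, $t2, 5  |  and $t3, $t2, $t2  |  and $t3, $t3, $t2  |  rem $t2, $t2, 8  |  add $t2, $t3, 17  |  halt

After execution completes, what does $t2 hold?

$t3=1
$t2=5
$t2=5+6=11
$t2=11^2=9
$t2=1*1=1
$t2=1*20=20
$t3=20^5=17
$t3=20&20=20
$t3=20&20=20
$t2=20%8=4
$t2=20+17=37
halt.

37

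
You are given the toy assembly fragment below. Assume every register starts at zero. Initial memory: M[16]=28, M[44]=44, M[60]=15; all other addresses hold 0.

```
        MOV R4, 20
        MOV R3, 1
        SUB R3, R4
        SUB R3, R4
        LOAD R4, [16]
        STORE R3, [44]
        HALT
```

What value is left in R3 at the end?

MOV R4, 20 → R4=20
MOV R3, 1 → R3=1
SUB R3, R4 → R3=1-20=-19
SUB R3, R4 → R3=(-19)-20=-39
LOAD R4, [16] → R4=M[16]=28
STORE R3, [44] → M[44]=-39
halt.

-39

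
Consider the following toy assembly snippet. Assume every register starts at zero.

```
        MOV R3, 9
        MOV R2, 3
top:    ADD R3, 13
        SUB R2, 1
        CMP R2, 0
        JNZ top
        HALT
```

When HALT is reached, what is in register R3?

R3=9
R2=3
R3=9+13=22
R2=3-1=2
CMP R2, 0  (cmp 2,0)
JNZ top: taken
R3=22+13=35
R2=2-1=1
CMP R2, 0  (cmp 1,0)
JNZ top: taken
R3=35+13=48
R2=1-1=0
CMP R2, 0  (cmp 0,0)
JNZ top: not taken
halt.

48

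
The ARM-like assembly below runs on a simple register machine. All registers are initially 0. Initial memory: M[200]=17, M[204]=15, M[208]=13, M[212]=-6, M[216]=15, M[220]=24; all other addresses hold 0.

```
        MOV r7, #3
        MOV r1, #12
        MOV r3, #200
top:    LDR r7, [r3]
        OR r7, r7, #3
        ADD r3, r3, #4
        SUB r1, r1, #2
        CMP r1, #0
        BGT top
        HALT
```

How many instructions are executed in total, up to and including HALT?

40

after MOV r7, #3: r7=3
after MOV r1, #12: r1=12
after MOV r3, #200: r3=200
after LDR r7, [r3]: r7=M[200]=17
after OR r7, r7, #3: r7=17|3=19
after ADD r3, r3, #4: r3=200+4=204
after SUB r1, r1, #2: r1=12-2=10
CMP r1, #0  (cmp 10,0)
BGT top: taken
after LDR r7, [r3]: r7=M[204]=15
after OR r7, r7, #3: r7=15|3=15
after ADD r3, r3, #4: r3=204+4=208
after SUB r1, r1, #2: r1=10-2=8
CMP r1, #0  (cmp 8,0)
BGT top: taken
after LDR r7, [r3]: r7=M[208]=13
after OR r7, r7, #3: r7=13|3=15
after ADD r3, r3, #4: r3=208+4=212
after SUB r1, r1, #2: r1=8-2=6
CMP r1, #0  (cmp 6,0)
BGT top: taken
after LDR r7, [r3]: r7=M[212]=-6
after OR r7, r7, #3: r7=(-6)|3=-5
after ADD r3, r3, #4: r3=212+4=216
after SUB r1, r1, #2: r1=6-2=4
CMP r1, #0  (cmp 4,0)
BGT top: taken
after LDR r7, [r3]: r7=M[216]=15
after OR r7, r7, #3: r7=15|3=15
after ADD r3, r3, #4: r3=216+4=220
after SUB r1, r1, #2: r1=4-2=2
CMP r1, #0  (cmp 2,0)
BGT top: taken
after LDR r7, [r3]: r7=M[220]=24
after OR r7, r7, #3: r7=24|3=27
after ADD r3, r3, #4: r3=220+4=224
after SUB r1, r1, #2: r1=2-2=0
CMP r1, #0  (cmp 0,0)
BGT top: not taken
halt.
Total executed instructions: 40.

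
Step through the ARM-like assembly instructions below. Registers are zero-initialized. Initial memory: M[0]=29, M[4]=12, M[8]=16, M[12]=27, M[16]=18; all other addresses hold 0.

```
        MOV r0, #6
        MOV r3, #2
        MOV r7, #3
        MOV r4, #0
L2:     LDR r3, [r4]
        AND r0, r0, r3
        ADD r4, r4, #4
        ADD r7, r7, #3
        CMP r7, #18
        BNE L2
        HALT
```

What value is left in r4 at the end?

20

after MOV r0, #6: r0=6
after MOV r3, #2: r3=2
after MOV r7, #3: r7=3
after MOV r4, #0: r4=0
after LDR r3, [r4]: r3=M[0]=29
after AND r0, r0, r3: r0=6&29=4
after ADD r4, r4, #4: r4=0+4=4
after ADD r7, r7, #3: r7=3+3=6
CMP r7, #18  (cmp 6,18)
BNE L2: taken
after LDR r3, [r4]: r3=M[4]=12
after AND r0, r0, r3: r0=4&12=4
after ADD r4, r4, #4: r4=4+4=8
after ADD r7, r7, #3: r7=6+3=9
CMP r7, #18  (cmp 9,18)
BNE L2: taken
after LDR r3, [r4]: r3=M[8]=16
after AND r0, r0, r3: r0=4&16=0
after ADD r4, r4, #4: r4=8+4=12
after ADD r7, r7, #3: r7=9+3=12
CMP r7, #18  (cmp 12,18)
BNE L2: taken
after LDR r3, [r4]: r3=M[12]=27
after AND r0, r0, r3: r0=0&27=0
after ADD r4, r4, #4: r4=12+4=16
after ADD r7, r7, #3: r7=12+3=15
CMP r7, #18  (cmp 15,18)
BNE L2: taken
after LDR r3, [r4]: r3=M[16]=18
after AND r0, r0, r3: r0=0&18=0
after ADD r4, r4, #4: r4=16+4=20
after ADD r7, r7, #3: r7=15+3=18
CMP r7, #18  (cmp 18,18)
BNE L2: not taken
halt.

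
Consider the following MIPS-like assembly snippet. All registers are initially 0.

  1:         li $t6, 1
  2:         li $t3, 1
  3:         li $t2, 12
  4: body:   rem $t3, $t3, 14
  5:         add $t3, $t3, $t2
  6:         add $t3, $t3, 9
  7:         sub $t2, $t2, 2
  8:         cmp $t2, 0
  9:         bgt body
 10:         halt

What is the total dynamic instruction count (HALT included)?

40

$t6=1
$t3=1
$t2=12
$t3=1%14=1
$t3=1+12=13
$t3=13+9=22
$t2=12-2=10
cmp $t2, 0  (cmp 10,0)
bgt body: taken
$t3=22%14=8
$t3=8+10=18
$t3=18+9=27
$t2=10-2=8
cmp $t2, 0  (cmp 8,0)
bgt body: taken
$t3=27%14=13
$t3=13+8=21
$t3=21+9=30
$t2=8-2=6
cmp $t2, 0  (cmp 6,0)
bgt body: taken
$t3=30%14=2
$t3=2+6=8
$t3=8+9=17
$t2=6-2=4
cmp $t2, 0  (cmp 4,0)
bgt body: taken
$t3=17%14=3
$t3=3+4=7
$t3=7+9=16
$t2=4-2=2
cmp $t2, 0  (cmp 2,0)
bgt body: taken
$t3=16%14=2
$t3=2+2=4
$t3=4+9=13
$t2=2-2=0
cmp $t2, 0  (cmp 0,0)
bgt body: not taken
halt.
Total executed instructions: 40.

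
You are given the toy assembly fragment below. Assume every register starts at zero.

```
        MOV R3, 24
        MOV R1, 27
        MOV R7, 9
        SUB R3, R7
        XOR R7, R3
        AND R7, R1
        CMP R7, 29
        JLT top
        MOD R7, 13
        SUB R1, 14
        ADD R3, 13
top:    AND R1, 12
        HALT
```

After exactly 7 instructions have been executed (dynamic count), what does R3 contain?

15

MOV R3, 24 → R3=24
MOV R1, 27 → R1=27
MOV R7, 9 → R7=9
SUB R3, R7 → R3=24-9=15
XOR R7, R3 → R7=9^15=6
AND R7, R1 → R7=6&27=2
CMP R7, 29  (cmp 2,29)
After step 7: R3 = 15.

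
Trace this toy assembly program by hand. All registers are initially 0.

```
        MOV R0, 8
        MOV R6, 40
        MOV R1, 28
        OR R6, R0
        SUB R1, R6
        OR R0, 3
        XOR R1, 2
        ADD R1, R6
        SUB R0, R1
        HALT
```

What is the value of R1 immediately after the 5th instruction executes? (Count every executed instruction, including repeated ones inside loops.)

-12

R0=8
R6=40
R1=28
R6=40|8=40
R1=28-40=-12
After step 5: R1 = -12.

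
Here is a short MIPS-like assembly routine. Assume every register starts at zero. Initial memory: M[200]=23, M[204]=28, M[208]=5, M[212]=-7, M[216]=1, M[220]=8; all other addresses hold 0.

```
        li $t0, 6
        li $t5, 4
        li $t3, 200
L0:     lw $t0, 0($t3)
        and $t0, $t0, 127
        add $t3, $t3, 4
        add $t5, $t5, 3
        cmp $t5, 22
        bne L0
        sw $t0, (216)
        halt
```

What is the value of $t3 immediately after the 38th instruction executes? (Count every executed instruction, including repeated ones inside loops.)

$t0=6
$t5=4
$t3=200
$t0=M[200]=23
$t0=23&127=23
$t3=200+4=204
$t5=4+3=7
cmp $t5, 22  (cmp 7,22)
bne L0: taken
$t0=M[204]=28
$t0=28&127=28
$t3=204+4=208
$t5=7+3=10
cmp $t5, 22  (cmp 10,22)
bne L0: taken
$t0=M[208]=5
$t0=5&127=5
$t3=208+4=212
$t5=10+3=13
cmp $t5, 22  (cmp 13,22)
bne L0: taken
$t0=M[212]=-7
$t0=(-7)&127=121
$t3=212+4=216
$t5=13+3=16
cmp $t5, 22  (cmp 16,22)
bne L0: taken
$t0=M[216]=1
$t0=1&127=1
$t3=216+4=220
$t5=16+3=19
cmp $t5, 22  (cmp 19,22)
bne L0: taken
$t0=M[220]=8
$t0=8&127=8
$t3=220+4=224
$t5=19+3=22
cmp $t5, 22  (cmp 22,22)
After step 38: $t3 = 224.

224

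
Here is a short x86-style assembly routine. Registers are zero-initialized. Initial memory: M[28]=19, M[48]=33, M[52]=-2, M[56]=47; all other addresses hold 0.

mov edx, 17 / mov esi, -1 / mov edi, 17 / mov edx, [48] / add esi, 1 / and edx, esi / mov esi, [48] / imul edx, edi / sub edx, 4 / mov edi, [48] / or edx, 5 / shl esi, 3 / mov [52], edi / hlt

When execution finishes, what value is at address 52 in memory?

after mov edx, 17: edx=17
after mov esi, -1: esi=-1
after mov edi, 17: edi=17
after mov edx, [48]: edx=M[48]=33
after add esi, 1: esi=(-1)+1=0
after and edx, esi: edx=33&0=0
after mov esi, [48]: esi=M[48]=33
after imul edx, edi: edx=0*17=0
after sub edx, 4: edx=0-4=-4
after mov edi, [48]: edi=M[48]=33
after or edx, 5: edx=(-4)|5=-3
after shl esi, 3: esi=33<<3=264
mov [52], edi → M[52]=33
halt.

33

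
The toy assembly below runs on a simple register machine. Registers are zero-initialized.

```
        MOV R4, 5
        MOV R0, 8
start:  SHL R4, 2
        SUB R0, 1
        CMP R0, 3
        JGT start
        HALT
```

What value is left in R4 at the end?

5120

R4=5
R0=8
R4=5<<2=20
R0=8-1=7
CMP R0, 3  (cmp 7,3)
JGT start: taken
R4=20<<2=80
R0=7-1=6
CMP R0, 3  (cmp 6,3)
JGT start: taken
R4=80<<2=320
R0=6-1=5
CMP R0, 3  (cmp 5,3)
JGT start: taken
R4=320<<2=1280
R0=5-1=4
CMP R0, 3  (cmp 4,3)
JGT start: taken
R4=1280<<2=5120
R0=4-1=3
CMP R0, 3  (cmp 3,3)
JGT start: not taken
halt.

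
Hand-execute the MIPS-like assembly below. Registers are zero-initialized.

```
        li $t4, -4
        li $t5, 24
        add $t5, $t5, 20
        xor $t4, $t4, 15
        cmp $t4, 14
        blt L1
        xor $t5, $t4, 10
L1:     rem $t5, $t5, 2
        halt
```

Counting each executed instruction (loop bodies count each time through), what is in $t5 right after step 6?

li $t4, -4 → $t4=-4
li $t5, 24 → $t5=24
add $t5, $t5, 20 → $t5=24+20=44
xor $t4, $t4, 15 → $t4=(-4)^15=-13
cmp $t4, 14  (cmp -13,14)
blt L1: taken
After step 6: $t5 = 44.

44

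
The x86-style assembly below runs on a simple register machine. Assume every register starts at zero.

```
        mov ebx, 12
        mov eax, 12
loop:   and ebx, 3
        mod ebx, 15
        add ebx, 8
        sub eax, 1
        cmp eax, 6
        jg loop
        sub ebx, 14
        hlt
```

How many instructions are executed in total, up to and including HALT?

40

after mov ebx, 12: ebx=12
after mov eax, 12: eax=12
after and ebx, 3: ebx=12&3=0
after mod ebx, 15: ebx=0%15=0
after add ebx, 8: ebx=0+8=8
after sub eax, 1: eax=12-1=11
cmp eax, 6  (cmp 11,6)
jg loop: taken
after and ebx, 3: ebx=8&3=0
after mod ebx, 15: ebx=0%15=0
after add ebx, 8: ebx=0+8=8
after sub eax, 1: eax=11-1=10
cmp eax, 6  (cmp 10,6)
jg loop: taken
after and ebx, 3: ebx=8&3=0
after mod ebx, 15: ebx=0%15=0
after add ebx, 8: ebx=0+8=8
after sub eax, 1: eax=10-1=9
cmp eax, 6  (cmp 9,6)
jg loop: taken
after and ebx, 3: ebx=8&3=0
after mod ebx, 15: ebx=0%15=0
after add ebx, 8: ebx=0+8=8
after sub eax, 1: eax=9-1=8
cmp eax, 6  (cmp 8,6)
jg loop: taken
after and ebx, 3: ebx=8&3=0
after mod ebx, 15: ebx=0%15=0
after add ebx, 8: ebx=0+8=8
after sub eax, 1: eax=8-1=7
cmp eax, 6  (cmp 7,6)
jg loop: taken
after and ebx, 3: ebx=8&3=0
after mod ebx, 15: ebx=0%15=0
after add ebx, 8: ebx=0+8=8
after sub eax, 1: eax=7-1=6
cmp eax, 6  (cmp 6,6)
jg loop: not taken
after sub ebx, 14: ebx=8-14=-6
halt.
Total executed instructions: 40.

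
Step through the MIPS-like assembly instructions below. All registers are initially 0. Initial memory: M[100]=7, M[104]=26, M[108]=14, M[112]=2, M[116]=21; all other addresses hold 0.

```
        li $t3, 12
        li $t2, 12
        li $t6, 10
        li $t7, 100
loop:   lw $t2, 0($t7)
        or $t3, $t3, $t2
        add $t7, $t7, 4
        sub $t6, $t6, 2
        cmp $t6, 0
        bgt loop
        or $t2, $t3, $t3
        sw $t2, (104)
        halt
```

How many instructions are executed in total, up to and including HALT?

after li $t3, 12: $t3=12
after li $t2, 12: $t2=12
after li $t6, 10: $t6=10
after li $t7, 100: $t7=100
after lw $t2, 0($t7): $t2=M[100]=7
after or $t3, $t3, $t2: $t3=12|7=15
after add $t7, $t7, 4: $t7=100+4=104
after sub $t6, $t6, 2: $t6=10-2=8
cmp $t6, 0  (cmp 8,0)
bgt loop: taken
after lw $t2, 0($t7): $t2=M[104]=26
after or $t3, $t3, $t2: $t3=15|26=31
after add $t7, $t7, 4: $t7=104+4=108
after sub $t6, $t6, 2: $t6=8-2=6
cmp $t6, 0  (cmp 6,0)
bgt loop: taken
after lw $t2, 0($t7): $t2=M[108]=14
after or $t3, $t3, $t2: $t3=31|14=31
after add $t7, $t7, 4: $t7=108+4=112
after sub $t6, $t6, 2: $t6=6-2=4
cmp $t6, 0  (cmp 4,0)
bgt loop: taken
after lw $t2, 0($t7): $t2=M[112]=2
after or $t3, $t3, $t2: $t3=31|2=31
after add $t7, $t7, 4: $t7=112+4=116
after sub $t6, $t6, 2: $t6=4-2=2
cmp $t6, 0  (cmp 2,0)
bgt loop: taken
after lw $t2, 0($t7): $t2=M[116]=21
after or $t3, $t3, $t2: $t3=31|21=31
after add $t7, $t7, 4: $t7=116+4=120
after sub $t6, $t6, 2: $t6=2-2=0
cmp $t6, 0  (cmp 0,0)
bgt loop: not taken
after or $t2, $t3, $t3: $t2=31|31=31
sw $t2, (104) → M[104]=31
halt.
Total executed instructions: 37.

37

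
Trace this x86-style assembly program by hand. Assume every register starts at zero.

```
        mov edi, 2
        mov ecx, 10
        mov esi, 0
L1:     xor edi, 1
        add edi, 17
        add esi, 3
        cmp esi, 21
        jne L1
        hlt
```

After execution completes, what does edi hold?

128

mov edi, 2 → edi=2
mov ecx, 10 → ecx=10
mov esi, 0 → esi=0
xor edi, 1 → edi=2^1=3
add edi, 17 → edi=3+17=20
add esi, 3 → esi=0+3=3
cmp esi, 21  (cmp 3,21)
jne L1: taken
xor edi, 1 → edi=20^1=21
add edi, 17 → edi=21+17=38
add esi, 3 → esi=3+3=6
cmp esi, 21  (cmp 6,21)
jne L1: taken
xor edi, 1 → edi=38^1=39
add edi, 17 → edi=39+17=56
add esi, 3 → esi=6+3=9
cmp esi, 21  (cmp 9,21)
jne L1: taken
xor edi, 1 → edi=56^1=57
add edi, 17 → edi=57+17=74
add esi, 3 → esi=9+3=12
cmp esi, 21  (cmp 12,21)
jne L1: taken
xor edi, 1 → edi=74^1=75
add edi, 17 → edi=75+17=92
add esi, 3 → esi=12+3=15
cmp esi, 21  (cmp 15,21)
jne L1: taken
xor edi, 1 → edi=92^1=93
add edi, 17 → edi=93+17=110
add esi, 3 → esi=15+3=18
cmp esi, 21  (cmp 18,21)
jne L1: taken
xor edi, 1 → edi=110^1=111
add edi, 17 → edi=111+17=128
add esi, 3 → esi=18+3=21
cmp esi, 21  (cmp 21,21)
jne L1: not taken
halt.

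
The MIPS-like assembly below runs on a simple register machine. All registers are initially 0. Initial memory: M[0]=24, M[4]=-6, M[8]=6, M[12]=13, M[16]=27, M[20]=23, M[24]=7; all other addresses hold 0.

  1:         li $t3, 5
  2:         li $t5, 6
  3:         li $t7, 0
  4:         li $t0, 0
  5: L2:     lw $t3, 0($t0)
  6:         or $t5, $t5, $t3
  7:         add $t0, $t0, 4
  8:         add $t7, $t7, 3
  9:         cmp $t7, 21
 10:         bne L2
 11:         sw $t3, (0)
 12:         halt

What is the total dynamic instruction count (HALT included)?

48

$t3=5
$t5=6
$t7=0
$t0=0
$t3=M[0]=24
$t5=6|24=30
$t0=0+4=4
$t7=0+3=3
cmp $t7, 21  (cmp 3,21)
bne L2: taken
$t3=M[4]=-6
$t5=30|(-6)=-2
$t0=4+4=8
$t7=3+3=6
cmp $t7, 21  (cmp 6,21)
bne L2: taken
$t3=M[8]=6
$t5=(-2)|6=-2
$t0=8+4=12
$t7=6+3=9
cmp $t7, 21  (cmp 9,21)
bne L2: taken
$t3=M[12]=13
$t5=(-2)|13=-1
$t0=12+4=16
$t7=9+3=12
cmp $t7, 21  (cmp 12,21)
bne L2: taken
$t3=M[16]=27
$t5=(-1)|27=-1
$t0=16+4=20
$t7=12+3=15
cmp $t7, 21  (cmp 15,21)
bne L2: taken
$t3=M[20]=23
$t5=(-1)|23=-1
$t0=20+4=24
$t7=15+3=18
cmp $t7, 21  (cmp 18,21)
bne L2: taken
$t3=M[24]=7
$t5=(-1)|7=-1
$t0=24+4=28
$t7=18+3=21
cmp $t7, 21  (cmp 21,21)
bne L2: not taken
sw $t3, (0) → M[0]=7
halt.
Total executed instructions: 48.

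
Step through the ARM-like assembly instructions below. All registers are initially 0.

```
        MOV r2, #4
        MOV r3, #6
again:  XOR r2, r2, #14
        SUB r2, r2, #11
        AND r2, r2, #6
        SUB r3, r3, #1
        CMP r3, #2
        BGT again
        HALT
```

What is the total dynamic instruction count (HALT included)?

27

MOV r2, #4 → r2=4
MOV r3, #6 → r3=6
XOR r2, r2, #14 → r2=4^14=10
SUB r2, r2, #11 → r2=10-11=-1
AND r2, r2, #6 → r2=(-1)&6=6
SUB r3, r3, #1 → r3=6-1=5
CMP r3, #2  (cmp 5,2)
BGT again: taken
XOR r2, r2, #14 → r2=6^14=8
SUB r2, r2, #11 → r2=8-11=-3
AND r2, r2, #6 → r2=(-3)&6=4
SUB r3, r3, #1 → r3=5-1=4
CMP r3, #2  (cmp 4,2)
BGT again: taken
XOR r2, r2, #14 → r2=4^14=10
SUB r2, r2, #11 → r2=10-11=-1
AND r2, r2, #6 → r2=(-1)&6=6
SUB r3, r3, #1 → r3=4-1=3
CMP r3, #2  (cmp 3,2)
BGT again: taken
XOR r2, r2, #14 → r2=6^14=8
SUB r2, r2, #11 → r2=8-11=-3
AND r2, r2, #6 → r2=(-3)&6=4
SUB r3, r3, #1 → r3=3-1=2
CMP r3, #2  (cmp 2,2)
BGT again: not taken
halt.
Total executed instructions: 27.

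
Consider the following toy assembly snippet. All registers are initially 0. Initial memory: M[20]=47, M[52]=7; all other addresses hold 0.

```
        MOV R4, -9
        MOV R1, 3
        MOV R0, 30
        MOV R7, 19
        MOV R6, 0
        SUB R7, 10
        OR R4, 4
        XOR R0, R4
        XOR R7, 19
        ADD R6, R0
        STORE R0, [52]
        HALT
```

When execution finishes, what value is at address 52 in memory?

R4=-9
R1=3
R0=30
R7=19
R6=0
R7=19-10=9
R4=(-9)|4=-9
R0=30^(-9)=-23
R7=9^19=26
R6=0+(-23)=-23
STORE R0, [52] → M[52]=-23
halt.

-23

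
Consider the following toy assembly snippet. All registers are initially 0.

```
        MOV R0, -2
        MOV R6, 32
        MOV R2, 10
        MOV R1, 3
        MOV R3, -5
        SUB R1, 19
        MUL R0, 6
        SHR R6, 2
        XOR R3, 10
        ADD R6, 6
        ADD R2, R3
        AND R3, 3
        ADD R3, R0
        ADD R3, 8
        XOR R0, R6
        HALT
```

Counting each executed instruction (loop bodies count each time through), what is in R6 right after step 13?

MOV R0, -2 → R0=-2
MOV R6, 32 → R6=32
MOV R2, 10 → R2=10
MOV R1, 3 → R1=3
MOV R3, -5 → R3=-5
SUB R1, 19 → R1=3-19=-16
MUL R0, 6 → R0=(-2)*6=-12
SHR R6, 2 → R6=32>>2=8
XOR R3, 10 → R3=(-5)^10=-15
ADD R6, 6 → R6=8+6=14
ADD R2, R3 → R2=10+(-15)=-5
AND R3, 3 → R3=(-15)&3=1
ADD R3, R0 → R3=1+(-12)=-11
After step 13: R6 = 14.

14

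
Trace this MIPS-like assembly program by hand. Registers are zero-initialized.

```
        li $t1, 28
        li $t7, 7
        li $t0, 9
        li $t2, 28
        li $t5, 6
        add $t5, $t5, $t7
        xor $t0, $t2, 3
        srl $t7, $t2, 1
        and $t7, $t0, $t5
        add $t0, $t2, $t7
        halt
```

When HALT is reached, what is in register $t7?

13

after li $t1, 28: $t1=28
after li $t7, 7: $t7=7
after li $t0, 9: $t0=9
after li $t2, 28: $t2=28
after li $t5, 6: $t5=6
after add $t5, $t5, $t7: $t5=6+7=13
after xor $t0, $t2, 3: $t0=28^3=31
after srl $t7, $t2, 1: $t7=28>>1=14
after and $t7, $t0, $t5: $t7=31&13=13
after add $t0, $t2, $t7: $t0=28+13=41
halt.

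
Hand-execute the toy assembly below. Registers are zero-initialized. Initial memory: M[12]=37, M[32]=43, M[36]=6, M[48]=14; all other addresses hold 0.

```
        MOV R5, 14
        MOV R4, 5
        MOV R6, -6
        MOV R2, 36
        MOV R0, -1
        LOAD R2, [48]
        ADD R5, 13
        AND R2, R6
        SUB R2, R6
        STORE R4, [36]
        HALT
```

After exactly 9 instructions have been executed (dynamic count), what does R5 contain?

R5=14
R4=5
R6=-6
R2=36
R0=-1
R2=M[48]=14
R5=14+13=27
R2=14&(-6)=10
R2=10-(-6)=16
After step 9: R5 = 27.

27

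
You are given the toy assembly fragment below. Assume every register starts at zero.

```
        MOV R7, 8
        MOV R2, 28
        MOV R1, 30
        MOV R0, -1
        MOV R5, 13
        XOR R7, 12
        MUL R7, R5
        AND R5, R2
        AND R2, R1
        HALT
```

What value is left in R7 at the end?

52

MOV R7, 8 → R7=8
MOV R2, 28 → R2=28
MOV R1, 30 → R1=30
MOV R0, -1 → R0=-1
MOV R5, 13 → R5=13
XOR R7, 12 → R7=8^12=4
MUL R7, R5 → R7=4*13=52
AND R5, R2 → R5=13&28=12
AND R2, R1 → R2=28&30=28
halt.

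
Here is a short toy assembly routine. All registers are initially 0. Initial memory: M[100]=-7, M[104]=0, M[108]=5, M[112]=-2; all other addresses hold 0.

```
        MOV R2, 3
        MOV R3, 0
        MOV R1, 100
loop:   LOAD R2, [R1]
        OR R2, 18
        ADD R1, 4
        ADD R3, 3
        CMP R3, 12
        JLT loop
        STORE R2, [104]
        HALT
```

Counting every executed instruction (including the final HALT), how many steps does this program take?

MOV R2, 3 → R2=3
MOV R3, 0 → R3=0
MOV R1, 100 → R1=100
LOAD R2, [R1] → R2=M[100]=-7
OR R2, 18 → R2=(-7)|18=-5
ADD R1, 4 → R1=100+4=104
ADD R3, 3 → R3=0+3=3
CMP R3, 12  (cmp 3,12)
JLT loop: taken
LOAD R2, [R1] → R2=M[104]=0
OR R2, 18 → R2=0|18=18
ADD R1, 4 → R1=104+4=108
ADD R3, 3 → R3=3+3=6
CMP R3, 12  (cmp 6,12)
JLT loop: taken
LOAD R2, [R1] → R2=M[108]=5
OR R2, 18 → R2=5|18=23
ADD R1, 4 → R1=108+4=112
ADD R3, 3 → R3=6+3=9
CMP R3, 12  (cmp 9,12)
JLT loop: taken
LOAD R2, [R1] → R2=M[112]=-2
OR R2, 18 → R2=(-2)|18=-2
ADD R1, 4 → R1=112+4=116
ADD R3, 3 → R3=9+3=12
CMP R3, 12  (cmp 12,12)
JLT loop: not taken
STORE R2, [104] → M[104]=-2
halt.
Total executed instructions: 29.

29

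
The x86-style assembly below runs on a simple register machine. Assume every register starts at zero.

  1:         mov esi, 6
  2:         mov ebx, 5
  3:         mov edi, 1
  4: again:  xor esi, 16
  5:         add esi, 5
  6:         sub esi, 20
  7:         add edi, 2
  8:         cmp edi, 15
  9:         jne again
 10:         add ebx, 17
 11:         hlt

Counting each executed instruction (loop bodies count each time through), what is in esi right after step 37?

after mov esi, 6: esi=6
after mov ebx, 5: ebx=5
after mov edi, 1: edi=1
after xor esi, 16: esi=6^16=22
after add esi, 5: esi=22+5=27
after sub esi, 20: esi=27-20=7
after add edi, 2: edi=1+2=3
cmp edi, 15  (cmp 3,15)
jne again: taken
after xor esi, 16: esi=7^16=23
after add esi, 5: esi=23+5=28
after sub esi, 20: esi=28-20=8
after add edi, 2: edi=3+2=5
cmp edi, 15  (cmp 5,15)
jne again: taken
after xor esi, 16: esi=8^16=24
after add esi, 5: esi=24+5=29
after sub esi, 20: esi=29-20=9
after add edi, 2: edi=5+2=7
cmp edi, 15  (cmp 7,15)
jne again: taken
after xor esi, 16: esi=9^16=25
after add esi, 5: esi=25+5=30
after sub esi, 20: esi=30-20=10
after add edi, 2: edi=7+2=9
cmp edi, 15  (cmp 9,15)
jne again: taken
after xor esi, 16: esi=10^16=26
after add esi, 5: esi=26+5=31
after sub esi, 20: esi=31-20=11
after add edi, 2: edi=9+2=11
cmp edi, 15  (cmp 11,15)
jne again: taken
after xor esi, 16: esi=11^16=27
after add esi, 5: esi=27+5=32
after sub esi, 20: esi=32-20=12
after add edi, 2: edi=11+2=13
After step 37: esi = 12.

12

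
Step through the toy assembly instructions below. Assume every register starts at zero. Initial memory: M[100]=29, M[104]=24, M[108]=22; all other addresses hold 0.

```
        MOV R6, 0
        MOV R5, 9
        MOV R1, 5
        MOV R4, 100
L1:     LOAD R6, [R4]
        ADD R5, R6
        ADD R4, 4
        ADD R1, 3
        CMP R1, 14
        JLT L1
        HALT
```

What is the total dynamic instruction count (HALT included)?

23

R6=0
R5=9
R1=5
R4=100
R6=M[100]=29
R5=9+29=38
R4=100+4=104
R1=5+3=8
CMP R1, 14  (cmp 8,14)
JLT L1: taken
R6=M[104]=24
R5=38+24=62
R4=104+4=108
R1=8+3=11
CMP R1, 14  (cmp 11,14)
JLT L1: taken
R6=M[108]=22
R5=62+22=84
R4=108+4=112
R1=11+3=14
CMP R1, 14  (cmp 14,14)
JLT L1: not taken
halt.
Total executed instructions: 23.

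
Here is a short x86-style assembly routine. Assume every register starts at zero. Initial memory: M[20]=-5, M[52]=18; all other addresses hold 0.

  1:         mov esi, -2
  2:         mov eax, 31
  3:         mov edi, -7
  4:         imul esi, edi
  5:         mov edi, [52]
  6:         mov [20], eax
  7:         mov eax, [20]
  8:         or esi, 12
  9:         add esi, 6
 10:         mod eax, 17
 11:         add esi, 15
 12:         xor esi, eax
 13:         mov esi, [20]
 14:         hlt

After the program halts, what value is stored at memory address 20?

31

after mov esi, -2: esi=-2
after mov eax, 31: eax=31
after mov edi, -7: edi=-7
after imul esi, edi: esi=(-2)*(-7)=14
after mov edi, [52]: edi=M[52]=18
mov [20], eax → M[20]=31
after mov eax, [20]: eax=M[20]=31
after or esi, 12: esi=14|12=14
after add esi, 6: esi=14+6=20
after mod eax, 17: eax=31%17=14
after add esi, 15: esi=20+15=35
after xor esi, eax: esi=35^14=45
after mov esi, [20]: esi=M[20]=31
halt.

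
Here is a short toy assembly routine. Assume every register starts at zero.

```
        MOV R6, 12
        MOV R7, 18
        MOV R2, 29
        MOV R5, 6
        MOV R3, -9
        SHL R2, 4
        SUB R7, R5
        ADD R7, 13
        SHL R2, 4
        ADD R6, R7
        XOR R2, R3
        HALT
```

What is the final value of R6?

37

after MOV R6, 12: R6=12
after MOV R7, 18: R7=18
after MOV R2, 29: R2=29
after MOV R5, 6: R5=6
after MOV R3, -9: R3=-9
after SHL R2, 4: R2=29<<4=464
after SUB R7, R5: R7=18-6=12
after ADD R7, 13: R7=12+13=25
after SHL R2, 4: R2=464<<4=7424
after ADD R6, R7: R6=12+25=37
after XOR R2, R3: R2=7424^(-9)=-7433
halt.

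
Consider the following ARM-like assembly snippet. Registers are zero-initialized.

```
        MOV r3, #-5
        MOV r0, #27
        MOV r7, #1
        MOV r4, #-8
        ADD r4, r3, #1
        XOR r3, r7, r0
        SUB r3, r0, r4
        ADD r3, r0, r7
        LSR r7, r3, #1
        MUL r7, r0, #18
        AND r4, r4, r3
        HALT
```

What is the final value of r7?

486

MOV r3, #-5 → r3=-5
MOV r0, #27 → r0=27
MOV r7, #1 → r7=1
MOV r4, #-8 → r4=-8
ADD r4, r3, #1 → r4=(-5)+1=-4
XOR r3, r7, r0 → r3=1^27=26
SUB r3, r0, r4 → r3=27-(-4)=31
ADD r3, r0, r7 → r3=27+1=28
LSR r7, r3, #1 → r7=28>>1=14
MUL r7, r0, #18 → r7=27*18=486
AND r4, r4, r3 → r4=(-4)&28=28
halt.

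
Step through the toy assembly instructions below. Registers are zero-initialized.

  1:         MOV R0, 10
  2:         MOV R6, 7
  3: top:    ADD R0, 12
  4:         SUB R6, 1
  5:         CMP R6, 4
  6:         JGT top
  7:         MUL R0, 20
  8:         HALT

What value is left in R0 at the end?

920

R0=10
R6=7
R0=10+12=22
R6=7-1=6
CMP R6, 4  (cmp 6,4)
JGT top: taken
R0=22+12=34
R6=6-1=5
CMP R6, 4  (cmp 5,4)
JGT top: taken
R0=34+12=46
R6=5-1=4
CMP R6, 4  (cmp 4,4)
JGT top: not taken
R0=46*20=920
halt.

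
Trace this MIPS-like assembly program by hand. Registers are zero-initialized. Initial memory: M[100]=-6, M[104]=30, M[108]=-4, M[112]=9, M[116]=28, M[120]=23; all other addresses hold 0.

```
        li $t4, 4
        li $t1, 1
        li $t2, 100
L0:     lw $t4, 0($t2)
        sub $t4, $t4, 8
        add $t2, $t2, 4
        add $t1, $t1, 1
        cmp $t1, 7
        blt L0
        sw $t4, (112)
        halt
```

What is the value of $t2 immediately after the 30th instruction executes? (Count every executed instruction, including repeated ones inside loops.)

120

li $t4, 4 → $t4=4
li $t1, 1 → $t1=1
li $t2, 100 → $t2=100
lw $t4, 0($t2) → $t4=M[100]=-6
sub $t4, $t4, 8 → $t4=(-6)-8=-14
add $t2, $t2, 4 → $t2=100+4=104
add $t1, $t1, 1 → $t1=1+1=2
cmp $t1, 7  (cmp 2,7)
blt L0: taken
lw $t4, 0($t2) → $t4=M[104]=30
sub $t4, $t4, 8 → $t4=30-8=22
add $t2, $t2, 4 → $t2=104+4=108
add $t1, $t1, 1 → $t1=2+1=3
cmp $t1, 7  (cmp 3,7)
blt L0: taken
lw $t4, 0($t2) → $t4=M[108]=-4
sub $t4, $t4, 8 → $t4=(-4)-8=-12
add $t2, $t2, 4 → $t2=108+4=112
add $t1, $t1, 1 → $t1=3+1=4
cmp $t1, 7  (cmp 4,7)
blt L0: taken
lw $t4, 0($t2) → $t4=M[112]=9
sub $t4, $t4, 8 → $t4=9-8=1
add $t2, $t2, 4 → $t2=112+4=116
add $t1, $t1, 1 → $t1=4+1=5
cmp $t1, 7  (cmp 5,7)
blt L0: taken
lw $t4, 0($t2) → $t4=M[116]=28
sub $t4, $t4, 8 → $t4=28-8=20
add $t2, $t2, 4 → $t2=116+4=120
After step 30: $t2 = 120.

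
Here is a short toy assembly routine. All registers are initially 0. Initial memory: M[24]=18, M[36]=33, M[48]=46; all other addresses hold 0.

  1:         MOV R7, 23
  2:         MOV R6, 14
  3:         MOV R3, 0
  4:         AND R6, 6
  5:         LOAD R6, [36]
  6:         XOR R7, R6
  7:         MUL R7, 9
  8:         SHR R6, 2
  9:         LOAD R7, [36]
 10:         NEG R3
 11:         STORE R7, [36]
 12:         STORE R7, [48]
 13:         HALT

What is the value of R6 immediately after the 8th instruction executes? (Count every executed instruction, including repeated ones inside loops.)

8

after MOV R7, 23: R7=23
after MOV R6, 14: R6=14
after MOV R3, 0: R3=0
after AND R6, 6: R6=14&6=6
after LOAD R6, [36]: R6=M[36]=33
after XOR R7, R6: R7=23^33=54
after MUL R7, 9: R7=54*9=486
after SHR R6, 2: R6=33>>2=8
After step 8: R6 = 8.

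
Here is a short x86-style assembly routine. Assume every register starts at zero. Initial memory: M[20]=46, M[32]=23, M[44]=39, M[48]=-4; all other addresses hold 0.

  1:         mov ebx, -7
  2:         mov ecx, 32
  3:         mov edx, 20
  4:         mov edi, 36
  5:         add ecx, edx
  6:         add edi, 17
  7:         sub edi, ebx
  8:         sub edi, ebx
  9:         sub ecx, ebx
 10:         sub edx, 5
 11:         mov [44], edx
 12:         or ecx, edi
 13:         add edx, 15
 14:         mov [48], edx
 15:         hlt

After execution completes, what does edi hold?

67

after mov ebx, -7: ebx=-7
after mov ecx, 32: ecx=32
after mov edx, 20: edx=20
after mov edi, 36: edi=36
after add ecx, edx: ecx=32+20=52
after add edi, 17: edi=36+17=53
after sub edi, ebx: edi=53-(-7)=60
after sub edi, ebx: edi=60-(-7)=67
after sub ecx, ebx: ecx=52-(-7)=59
after sub edx, 5: edx=20-5=15
mov [44], edx → M[44]=15
after or ecx, edi: ecx=59|67=123
after add edx, 15: edx=15+15=30
mov [48], edx → M[48]=30
halt.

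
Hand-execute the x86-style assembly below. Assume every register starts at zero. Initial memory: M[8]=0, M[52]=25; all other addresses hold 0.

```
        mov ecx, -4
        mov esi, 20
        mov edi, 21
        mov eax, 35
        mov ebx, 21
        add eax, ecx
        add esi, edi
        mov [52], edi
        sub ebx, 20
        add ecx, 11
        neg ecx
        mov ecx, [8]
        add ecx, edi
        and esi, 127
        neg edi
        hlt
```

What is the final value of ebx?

1

mov ecx, -4 → ecx=-4
mov esi, 20 → esi=20
mov edi, 21 → edi=21
mov eax, 35 → eax=35
mov ebx, 21 → ebx=21
add eax, ecx → eax=35+(-4)=31
add esi, edi → esi=20+21=41
mov [52], edi → M[52]=21
sub ebx, 20 → ebx=21-20=1
add ecx, 11 → ecx=(-4)+11=7
neg ecx → ecx=-(7)=-7
mov ecx, [8] → ecx=M[8]=0
add ecx, edi → ecx=0+21=21
and esi, 127 → esi=41&127=41
neg edi → edi=-(21)=-21
halt.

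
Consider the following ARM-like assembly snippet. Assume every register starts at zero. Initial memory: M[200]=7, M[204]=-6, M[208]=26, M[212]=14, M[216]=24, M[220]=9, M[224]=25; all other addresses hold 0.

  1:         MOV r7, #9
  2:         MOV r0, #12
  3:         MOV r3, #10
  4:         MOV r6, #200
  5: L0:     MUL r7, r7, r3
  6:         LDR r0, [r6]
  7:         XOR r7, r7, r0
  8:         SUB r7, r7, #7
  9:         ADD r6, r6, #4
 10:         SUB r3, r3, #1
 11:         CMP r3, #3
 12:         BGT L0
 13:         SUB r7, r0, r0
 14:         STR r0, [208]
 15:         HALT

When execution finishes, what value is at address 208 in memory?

25

r7=9
r0=12
r3=10
r6=200
r7=9*10=90
r0=M[200]=7
r7=90^7=93
r7=93-7=86
r6=200+4=204
r3=10-1=9
CMP r3, #3  (cmp 9,3)
BGT L0: taken
r7=86*9=774
r0=M[204]=-6
r7=774^(-6)=-772
r7=(-772)-7=-779
r6=204+4=208
r3=9-1=8
CMP r3, #3  (cmp 8,3)
BGT L0: taken
r7=(-779)*8=-6232
r0=M[208]=26
r7=(-6232)^26=-6222
r7=(-6222)-7=-6229
r6=208+4=212
r3=8-1=7
CMP r3, #3  (cmp 7,3)
BGT L0: taken
r7=(-6229)*7=-43603
r0=M[212]=14
r7=(-43603)^14=-43613
r7=(-43613)-7=-43620
r6=212+4=216
r3=7-1=6
CMP r3, #3  (cmp 6,3)
BGT L0: taken
r7=(-43620)*6=-261720
r0=M[216]=24
r7=(-261720)^24=-261712
r7=(-261712)-7=-261719
r6=216+4=220
r3=6-1=5
CMP r3, #3  (cmp 5,3)
BGT L0: taken
r7=(-261719)*5=-1308595
r0=M[220]=9
r7=(-1308595)^9=-1308604
r7=(-1308604)-7=-1308611
r6=220+4=224
r3=5-1=4
CMP r3, #3  (cmp 4,3)
BGT L0: taken
r7=(-1308611)*4=-5234444
r0=M[224]=25
r7=(-5234444)^25=-5234451
r7=(-5234451)-7=-5234458
r6=224+4=228
r3=4-1=3
CMP r3, #3  (cmp 3,3)
BGT L0: not taken
r7=25-25=0
STR r0, [208] → M[208]=25
halt.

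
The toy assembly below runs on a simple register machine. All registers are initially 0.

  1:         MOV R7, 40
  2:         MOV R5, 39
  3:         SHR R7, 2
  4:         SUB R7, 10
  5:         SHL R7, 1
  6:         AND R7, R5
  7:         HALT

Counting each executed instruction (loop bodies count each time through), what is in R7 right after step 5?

0

after MOV R7, 40: R7=40
after MOV R5, 39: R5=39
after SHR R7, 2: R7=40>>2=10
after SUB R7, 10: R7=10-10=0
after SHL R7, 1: R7=0<<1=0
After step 5: R7 = 0.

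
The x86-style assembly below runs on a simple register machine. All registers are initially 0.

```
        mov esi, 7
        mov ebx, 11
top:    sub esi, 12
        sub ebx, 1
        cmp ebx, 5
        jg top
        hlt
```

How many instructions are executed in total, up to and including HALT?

27

after mov esi, 7: esi=7
after mov ebx, 11: ebx=11
after sub esi, 12: esi=7-12=-5
after sub ebx, 1: ebx=11-1=10
cmp ebx, 5  (cmp 10,5)
jg top: taken
after sub esi, 12: esi=(-5)-12=-17
after sub ebx, 1: ebx=10-1=9
cmp ebx, 5  (cmp 9,5)
jg top: taken
after sub esi, 12: esi=(-17)-12=-29
after sub ebx, 1: ebx=9-1=8
cmp ebx, 5  (cmp 8,5)
jg top: taken
after sub esi, 12: esi=(-29)-12=-41
after sub ebx, 1: ebx=8-1=7
cmp ebx, 5  (cmp 7,5)
jg top: taken
after sub esi, 12: esi=(-41)-12=-53
after sub ebx, 1: ebx=7-1=6
cmp ebx, 5  (cmp 6,5)
jg top: taken
after sub esi, 12: esi=(-53)-12=-65
after sub ebx, 1: ebx=6-1=5
cmp ebx, 5  (cmp 5,5)
jg top: not taken
halt.
Total executed instructions: 27.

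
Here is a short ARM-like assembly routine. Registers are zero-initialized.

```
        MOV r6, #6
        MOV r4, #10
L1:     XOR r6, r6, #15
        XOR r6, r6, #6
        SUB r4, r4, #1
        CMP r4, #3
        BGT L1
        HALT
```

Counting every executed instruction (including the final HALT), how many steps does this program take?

38

after MOV r6, #6: r6=6
after MOV r4, #10: r4=10
after XOR r6, r6, #15: r6=6^15=9
after XOR r6, r6, #6: r6=9^6=15
after SUB r4, r4, #1: r4=10-1=9
CMP r4, #3  (cmp 9,3)
BGT L1: taken
after XOR r6, r6, #15: r6=15^15=0
after XOR r6, r6, #6: r6=0^6=6
after SUB r4, r4, #1: r4=9-1=8
CMP r4, #3  (cmp 8,3)
BGT L1: taken
after XOR r6, r6, #15: r6=6^15=9
after XOR r6, r6, #6: r6=9^6=15
after SUB r4, r4, #1: r4=8-1=7
CMP r4, #3  (cmp 7,3)
BGT L1: taken
after XOR r6, r6, #15: r6=15^15=0
after XOR r6, r6, #6: r6=0^6=6
after SUB r4, r4, #1: r4=7-1=6
CMP r4, #3  (cmp 6,3)
BGT L1: taken
after XOR r6, r6, #15: r6=6^15=9
after XOR r6, r6, #6: r6=9^6=15
after SUB r4, r4, #1: r4=6-1=5
CMP r4, #3  (cmp 5,3)
BGT L1: taken
after XOR r6, r6, #15: r6=15^15=0
after XOR r6, r6, #6: r6=0^6=6
after SUB r4, r4, #1: r4=5-1=4
CMP r4, #3  (cmp 4,3)
BGT L1: taken
after XOR r6, r6, #15: r6=6^15=9
after XOR r6, r6, #6: r6=9^6=15
after SUB r4, r4, #1: r4=4-1=3
CMP r4, #3  (cmp 3,3)
BGT L1: not taken
halt.
Total executed instructions: 38.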